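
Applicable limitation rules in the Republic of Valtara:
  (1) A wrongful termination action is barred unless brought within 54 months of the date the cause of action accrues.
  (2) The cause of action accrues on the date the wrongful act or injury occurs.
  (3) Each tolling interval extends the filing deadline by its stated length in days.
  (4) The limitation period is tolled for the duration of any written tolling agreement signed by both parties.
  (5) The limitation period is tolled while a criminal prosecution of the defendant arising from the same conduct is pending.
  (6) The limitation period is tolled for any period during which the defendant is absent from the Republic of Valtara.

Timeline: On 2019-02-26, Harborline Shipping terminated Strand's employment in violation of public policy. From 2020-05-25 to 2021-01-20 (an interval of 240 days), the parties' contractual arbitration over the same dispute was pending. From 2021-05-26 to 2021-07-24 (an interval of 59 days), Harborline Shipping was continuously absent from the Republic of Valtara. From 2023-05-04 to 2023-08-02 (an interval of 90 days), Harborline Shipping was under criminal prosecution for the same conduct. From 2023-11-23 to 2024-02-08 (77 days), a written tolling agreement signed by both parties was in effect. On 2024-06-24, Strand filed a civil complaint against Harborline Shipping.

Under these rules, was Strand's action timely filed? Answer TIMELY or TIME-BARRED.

The limitation period began to run on 2019-02-26.
54 months from 2019-02-26 is 2023-08-26.
The defendant's absence from the jurisdiction from 2021-05-26 to 2021-07-24 tolled the period for 59 days, extending the deadline to 2023-10-24.
The pending criminal prosecution from 2023-05-04 to 2023-08-02 tolled the period for 90 days, extending the deadline to 2024-01-22.
The period was tolled for 77 days by the written tolling agreement (2023-11-23 to 2024-02-08), pushing the deadline to 2024-04-08.
No stated provision tolls the period for a pending arbitration, so the interval from 2020-05-25 to 2021-01-20 has no effect on the deadline.
The 2024-06-24 filing falls after the 2024-04-08 deadline; the claim is time-barred.

TIME-BARRED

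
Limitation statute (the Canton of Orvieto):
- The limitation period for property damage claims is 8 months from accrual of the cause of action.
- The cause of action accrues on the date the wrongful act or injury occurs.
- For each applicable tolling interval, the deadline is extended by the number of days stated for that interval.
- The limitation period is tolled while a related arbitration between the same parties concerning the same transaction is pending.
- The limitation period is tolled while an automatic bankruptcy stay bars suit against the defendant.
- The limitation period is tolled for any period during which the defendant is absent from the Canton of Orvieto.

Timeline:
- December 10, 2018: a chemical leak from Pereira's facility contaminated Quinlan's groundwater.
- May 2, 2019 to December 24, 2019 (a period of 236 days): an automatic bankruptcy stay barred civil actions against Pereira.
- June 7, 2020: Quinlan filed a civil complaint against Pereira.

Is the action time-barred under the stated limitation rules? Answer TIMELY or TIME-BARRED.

The claim accrued on December 10, 2018, when the wrongful act occurred.
8 months from December 10, 2018 is August 10, 2019.
The period was tolled for 236 days by the automatic bankruptcy stay (May 2, 2019 to December 24, 2019), pushing the deadline to April 2, 2020.
Filing on June 7, 2020 missed the April 2, 2020 deadline — the action is time-barred.

TIME-BARRED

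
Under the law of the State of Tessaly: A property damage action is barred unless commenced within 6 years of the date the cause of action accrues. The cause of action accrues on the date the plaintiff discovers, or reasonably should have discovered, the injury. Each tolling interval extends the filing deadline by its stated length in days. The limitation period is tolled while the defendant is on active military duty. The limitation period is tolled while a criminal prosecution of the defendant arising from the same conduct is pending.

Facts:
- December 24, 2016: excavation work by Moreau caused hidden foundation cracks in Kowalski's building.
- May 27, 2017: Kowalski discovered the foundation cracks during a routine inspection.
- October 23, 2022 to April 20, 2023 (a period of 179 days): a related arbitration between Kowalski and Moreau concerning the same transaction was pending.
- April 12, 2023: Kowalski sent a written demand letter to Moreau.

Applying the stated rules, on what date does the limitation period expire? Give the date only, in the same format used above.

The claim did not accrue until Kowalski discovered the injury on May 27, 2017; the December 24, 2016 act date does not start the clock under the stated rule.
The untolled deadline — 6 years after May 27, 2017 — is May 27, 2023.
The pending related arbitration from October 23, 2022 to April 20, 2023 does not toll the period, because no stated rule makes a pending arbitration a tolling event.
The other events in the timeline have no effect on the limitation period under the stated rules.

May 27, 2023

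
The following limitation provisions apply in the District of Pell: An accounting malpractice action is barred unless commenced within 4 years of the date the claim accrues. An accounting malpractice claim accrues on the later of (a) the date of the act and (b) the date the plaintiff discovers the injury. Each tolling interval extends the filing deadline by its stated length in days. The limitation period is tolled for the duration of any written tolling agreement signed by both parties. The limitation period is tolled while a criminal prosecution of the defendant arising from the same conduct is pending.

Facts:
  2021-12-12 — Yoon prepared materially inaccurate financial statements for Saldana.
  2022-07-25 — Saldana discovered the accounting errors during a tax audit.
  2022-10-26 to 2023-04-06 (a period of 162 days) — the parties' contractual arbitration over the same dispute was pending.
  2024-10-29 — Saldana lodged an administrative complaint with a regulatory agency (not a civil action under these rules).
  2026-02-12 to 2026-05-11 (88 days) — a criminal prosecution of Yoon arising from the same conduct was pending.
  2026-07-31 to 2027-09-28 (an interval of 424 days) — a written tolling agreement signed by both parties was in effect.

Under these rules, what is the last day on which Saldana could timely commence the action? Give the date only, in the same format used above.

Taking the later of the act (2021-12-12) and discovery (2022-07-25), the claim accrued on 2022-07-25.
Adding the 4 years base period to 2022-07-25 gives a deadline of 2026-07-25, before any tolling.
Because the pending criminal prosecution ran from 2026-02-12 to 2026-05-11, the deadline is extended by 88 days to 2026-10-21.
The period was tolled for 424 days by the written tolling agreement (2026-07-31 to 2027-09-28), pushing the deadline to 2027-12-19.
Although a pending arbitration ran from 2022-10-26 to 2023-04-06, the stated rules do not make that a tolling event, so it is disregarded.
None of the other events listed affects the running of the period under the stated rules.

2027-12-19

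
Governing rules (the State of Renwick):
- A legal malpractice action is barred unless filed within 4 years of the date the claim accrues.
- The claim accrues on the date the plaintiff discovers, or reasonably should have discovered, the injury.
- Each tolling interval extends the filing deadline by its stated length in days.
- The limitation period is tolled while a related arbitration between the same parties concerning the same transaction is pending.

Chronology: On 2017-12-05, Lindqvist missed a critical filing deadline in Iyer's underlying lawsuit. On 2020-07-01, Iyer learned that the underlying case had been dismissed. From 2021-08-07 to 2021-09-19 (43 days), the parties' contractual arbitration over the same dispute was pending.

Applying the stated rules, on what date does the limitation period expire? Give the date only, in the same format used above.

2024-08-13

Under the discovery rule, the claim accrued on 2020-07-01, when Iyer discovered the injury — not on the 2017-12-05 date of the underlying act.
The untolled deadline — 4 years after 2020-07-01 — is 2024-07-01.
Because the pending related arbitration ran from 2021-08-07 to 2021-09-19, the deadline is extended by 43 days to 2024-08-13.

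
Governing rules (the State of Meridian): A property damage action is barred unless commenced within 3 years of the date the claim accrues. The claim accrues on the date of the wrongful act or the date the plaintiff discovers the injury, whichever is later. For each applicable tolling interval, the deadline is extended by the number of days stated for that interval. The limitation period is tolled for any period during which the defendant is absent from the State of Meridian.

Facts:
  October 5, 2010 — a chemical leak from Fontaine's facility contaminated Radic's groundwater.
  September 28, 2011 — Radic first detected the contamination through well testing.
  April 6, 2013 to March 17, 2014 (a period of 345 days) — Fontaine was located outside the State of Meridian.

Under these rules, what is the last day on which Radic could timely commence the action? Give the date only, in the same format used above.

Because discovery on September 28, 2011 post-dates the October 5, 2010 act, accrual under the later-of rule falls on September 28, 2011.
3 years from September 28, 2011 is September 28, 2014.
The period was tolled for 345 days by the defendant's absence from the jurisdiction (April 6, 2013 to March 17, 2014), pushing the deadline to September 8, 2015.

September 8, 2015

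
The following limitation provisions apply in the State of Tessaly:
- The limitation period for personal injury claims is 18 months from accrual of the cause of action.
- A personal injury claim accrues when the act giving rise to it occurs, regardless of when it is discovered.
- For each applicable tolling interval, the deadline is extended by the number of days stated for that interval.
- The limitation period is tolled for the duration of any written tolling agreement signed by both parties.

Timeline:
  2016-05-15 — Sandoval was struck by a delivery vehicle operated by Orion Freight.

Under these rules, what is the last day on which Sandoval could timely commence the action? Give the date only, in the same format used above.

The claim accrued on 2016-05-15, when the wrongful act occurred.
The untolled deadline — 18 months after 2016-05-15 — is 2017-11-15.

2017-11-15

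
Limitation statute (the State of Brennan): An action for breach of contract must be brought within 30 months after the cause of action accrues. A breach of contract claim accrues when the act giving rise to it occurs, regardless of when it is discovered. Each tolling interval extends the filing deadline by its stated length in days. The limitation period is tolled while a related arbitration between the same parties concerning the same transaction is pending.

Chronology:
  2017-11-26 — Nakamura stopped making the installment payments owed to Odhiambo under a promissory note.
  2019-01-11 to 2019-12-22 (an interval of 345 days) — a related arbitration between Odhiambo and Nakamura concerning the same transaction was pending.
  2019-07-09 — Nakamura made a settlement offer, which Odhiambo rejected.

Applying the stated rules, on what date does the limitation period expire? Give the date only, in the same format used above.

The limitation period began to run on 2017-11-26.
30 months from 2017-11-26 is 2020-05-26.
The period was tolled for 345 days by the pending related arbitration (2019-01-11 to 2019-12-22), pushing the deadline to 2021-05-06.
Nothing else in the chronology tolls or restarts the period.

2021-05-06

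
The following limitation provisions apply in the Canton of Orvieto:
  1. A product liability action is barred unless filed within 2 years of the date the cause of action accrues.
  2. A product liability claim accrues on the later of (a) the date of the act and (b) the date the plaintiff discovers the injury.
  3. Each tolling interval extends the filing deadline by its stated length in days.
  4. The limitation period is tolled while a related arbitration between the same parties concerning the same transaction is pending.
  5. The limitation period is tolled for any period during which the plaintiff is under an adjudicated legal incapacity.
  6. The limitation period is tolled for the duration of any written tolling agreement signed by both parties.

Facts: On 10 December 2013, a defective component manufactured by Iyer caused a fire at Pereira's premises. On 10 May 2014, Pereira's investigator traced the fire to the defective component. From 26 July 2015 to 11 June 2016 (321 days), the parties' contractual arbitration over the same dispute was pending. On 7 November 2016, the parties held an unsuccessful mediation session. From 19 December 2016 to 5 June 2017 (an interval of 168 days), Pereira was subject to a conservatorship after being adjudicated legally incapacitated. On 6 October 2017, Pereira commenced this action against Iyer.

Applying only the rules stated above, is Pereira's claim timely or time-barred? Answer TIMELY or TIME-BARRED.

TIME-BARRED

The claim accrued on 10 May 2014 — the later of the 10 December 2013 act and the 10 May 2014 discovery.
The untolled deadline — 2 years after 10 May 2014 — is 10 May 2016.
Because the pending related arbitration ran from 26 July 2015 to 11 June 2016, the deadline is extended by 321 days to 27 March 2017.
The plaintiff's legal incapacity from 19 December 2016 to 5 June 2017 tolled the period for 168 days, extending the deadline to 11 September 2017.
Nothing else in the chronology tolls or restarts the period.
The 6 October 2017 filing falls after the 11 September 2017 deadline; the claim is time-barred.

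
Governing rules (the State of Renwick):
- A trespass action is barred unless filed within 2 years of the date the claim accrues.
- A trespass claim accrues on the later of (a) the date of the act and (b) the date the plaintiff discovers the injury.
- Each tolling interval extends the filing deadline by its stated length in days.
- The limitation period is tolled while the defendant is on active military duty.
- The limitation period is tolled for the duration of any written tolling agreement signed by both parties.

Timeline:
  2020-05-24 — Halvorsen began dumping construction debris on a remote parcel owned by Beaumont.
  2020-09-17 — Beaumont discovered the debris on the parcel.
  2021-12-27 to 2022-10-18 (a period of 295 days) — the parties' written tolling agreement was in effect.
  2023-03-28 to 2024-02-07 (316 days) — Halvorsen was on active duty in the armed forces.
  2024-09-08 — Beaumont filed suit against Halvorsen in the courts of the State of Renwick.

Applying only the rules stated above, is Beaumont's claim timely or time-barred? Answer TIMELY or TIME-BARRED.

TIME-BARRED

The claim accrued on 2020-09-17 — the later of the 2020-05-24 act and the 2020-09-17 discovery.
Adding the 2 years base period to 2020-09-17 gives a deadline of 2022-09-17, before any tolling.
The written tolling agreement from 2021-12-27 to 2022-10-18 tolled the period for 295 days, extending the deadline to 2023-07-09.
Because the defendant's active military service ran from 2023-03-28 to 2024-02-07, the deadline is extended by 316 days to 2024-05-20.
Filing on 2024-09-08 missed the 2024-05-20 deadline — the action is time-barred.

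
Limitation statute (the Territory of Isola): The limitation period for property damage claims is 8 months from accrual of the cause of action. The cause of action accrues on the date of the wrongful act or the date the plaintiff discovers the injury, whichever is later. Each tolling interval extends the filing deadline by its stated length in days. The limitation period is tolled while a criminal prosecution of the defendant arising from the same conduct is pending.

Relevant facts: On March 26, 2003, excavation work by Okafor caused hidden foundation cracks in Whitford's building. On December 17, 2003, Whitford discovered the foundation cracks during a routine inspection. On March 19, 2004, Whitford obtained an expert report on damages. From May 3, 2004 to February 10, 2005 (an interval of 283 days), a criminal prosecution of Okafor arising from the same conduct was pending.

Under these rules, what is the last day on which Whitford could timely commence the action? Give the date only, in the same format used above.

May 27, 2005

Taking the later of the act (March 26, 2003) and discovery (December 17, 2003), the claim accrued on December 17, 2003.
Adding the 8 months base period to December 17, 2003 gives a deadline of August 17, 2004, before any tolling.
The period was tolled for 283 days by the pending criminal prosecution (May 3, 2004 to February 10, 2005), pushing the deadline to May 27, 2005.
The other events in the timeline have no effect on the limitation period under the stated rules.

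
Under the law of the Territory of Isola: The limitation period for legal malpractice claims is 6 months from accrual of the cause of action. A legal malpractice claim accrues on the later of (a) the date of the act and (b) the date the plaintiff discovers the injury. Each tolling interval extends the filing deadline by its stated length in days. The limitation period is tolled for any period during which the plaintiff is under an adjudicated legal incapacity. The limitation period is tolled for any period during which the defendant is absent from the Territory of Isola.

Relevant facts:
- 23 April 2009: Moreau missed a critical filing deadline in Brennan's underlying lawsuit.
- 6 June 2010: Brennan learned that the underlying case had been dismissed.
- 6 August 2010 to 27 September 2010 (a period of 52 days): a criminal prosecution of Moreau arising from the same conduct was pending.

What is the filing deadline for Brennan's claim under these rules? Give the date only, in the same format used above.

Taking the later of the act (23 April 2009) and discovery (6 June 2010), the claim accrued on 6 June 2010.
Adding the 6 months base period to 6 June 2010 gives a deadline of 6 December 2010, before any tolling.
The pending criminal prosecution from 6 August 2010 to 27 September 2010 does not toll the period, because no stated rule makes a criminal prosecution a tolling event.

6 December 2010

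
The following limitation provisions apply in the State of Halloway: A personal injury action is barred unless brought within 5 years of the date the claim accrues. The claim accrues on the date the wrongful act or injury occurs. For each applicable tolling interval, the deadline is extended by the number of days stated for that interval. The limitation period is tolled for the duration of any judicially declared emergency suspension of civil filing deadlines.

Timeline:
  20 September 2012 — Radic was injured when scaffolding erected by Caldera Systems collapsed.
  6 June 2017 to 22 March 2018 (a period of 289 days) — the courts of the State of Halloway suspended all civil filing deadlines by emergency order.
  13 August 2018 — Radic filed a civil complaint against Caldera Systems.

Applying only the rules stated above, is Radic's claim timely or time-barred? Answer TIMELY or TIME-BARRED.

TIME-BARRED

The claim accrued on 20 September 2012, when the wrongful act occurred.
The untolled deadline — 5 years after 20 September 2012 — is 20 September 2017.
The emergency suspension of filing deadlines from 6 June 2017 to 22 March 2018 tolled the period for 289 days, extending the deadline to 6 July 2018.
Radic filed on 13 August 2018, after the 6 July 2018 deadline, so the action is time-barred.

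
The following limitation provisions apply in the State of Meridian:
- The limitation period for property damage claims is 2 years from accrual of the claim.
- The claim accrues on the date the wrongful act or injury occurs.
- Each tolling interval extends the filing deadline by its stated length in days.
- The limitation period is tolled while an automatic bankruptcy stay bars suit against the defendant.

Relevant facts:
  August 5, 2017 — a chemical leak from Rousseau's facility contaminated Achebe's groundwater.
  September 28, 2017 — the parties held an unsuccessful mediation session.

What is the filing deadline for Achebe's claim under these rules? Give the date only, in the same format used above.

August 5, 2019

The limitation period began to run on August 5, 2017.
Adding the 2 years base period to August 5, 2017 gives a deadline of August 5, 2019, before any tolling.
The other events in the timeline have no effect on the limitation period under the stated rules.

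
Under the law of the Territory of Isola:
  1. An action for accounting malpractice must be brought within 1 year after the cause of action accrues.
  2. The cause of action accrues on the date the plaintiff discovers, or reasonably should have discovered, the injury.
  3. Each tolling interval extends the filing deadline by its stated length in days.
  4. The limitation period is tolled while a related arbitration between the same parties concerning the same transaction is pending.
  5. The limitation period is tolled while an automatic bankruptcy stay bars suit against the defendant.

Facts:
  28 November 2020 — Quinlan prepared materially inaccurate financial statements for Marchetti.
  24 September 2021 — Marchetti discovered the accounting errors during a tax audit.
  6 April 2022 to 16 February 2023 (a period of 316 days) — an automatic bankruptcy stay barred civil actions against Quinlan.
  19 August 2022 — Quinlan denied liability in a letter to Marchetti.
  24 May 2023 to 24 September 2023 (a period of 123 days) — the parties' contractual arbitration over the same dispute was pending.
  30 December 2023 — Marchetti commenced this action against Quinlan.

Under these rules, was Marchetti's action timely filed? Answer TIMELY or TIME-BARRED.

Accrual is tied to discovery, so the period began on 24 September 2021 rather than on 28 November 2020 when the act occurred.
1 year from 24 September 2021 is 24 September 2022.
The period was tolled for 316 days by the automatic bankruptcy stay (6 April 2022 to 16 February 2023), pushing the deadline to 6 August 2023.
The pending related arbitration from 24 May 2023 to 24 September 2023 tolled the period for 123 days, extending the deadline to 7 December 2023.
Nothing else in the chronology tolls or restarts the period.
Filing on 30 December 2023 missed the 7 December 2023 deadline — the action is time-barred.

TIME-BARRED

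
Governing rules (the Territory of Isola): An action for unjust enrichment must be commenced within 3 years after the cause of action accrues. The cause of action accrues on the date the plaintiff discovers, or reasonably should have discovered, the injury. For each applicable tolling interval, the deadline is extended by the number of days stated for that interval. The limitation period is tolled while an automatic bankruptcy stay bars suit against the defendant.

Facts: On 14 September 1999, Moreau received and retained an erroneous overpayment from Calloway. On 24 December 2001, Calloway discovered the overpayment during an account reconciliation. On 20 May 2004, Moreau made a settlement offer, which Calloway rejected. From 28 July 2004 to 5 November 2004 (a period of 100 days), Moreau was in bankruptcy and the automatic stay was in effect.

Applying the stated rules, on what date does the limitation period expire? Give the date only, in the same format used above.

The claim did not accrue until Calloway discovered the injury on 24 December 2001; the 14 September 1999 act date does not start the clock under the stated rule.
Adding the 3 years base period to 24 December 2001 gives a deadline of 24 December 2004, before any tolling.
The automatic bankruptcy stay from 28 July 2004 to 5 November 2004 tolled the period for 100 days, extending the deadline to 3 April 2005.
The other events in the timeline have no effect on the limitation period under the stated rules.

3 April 2005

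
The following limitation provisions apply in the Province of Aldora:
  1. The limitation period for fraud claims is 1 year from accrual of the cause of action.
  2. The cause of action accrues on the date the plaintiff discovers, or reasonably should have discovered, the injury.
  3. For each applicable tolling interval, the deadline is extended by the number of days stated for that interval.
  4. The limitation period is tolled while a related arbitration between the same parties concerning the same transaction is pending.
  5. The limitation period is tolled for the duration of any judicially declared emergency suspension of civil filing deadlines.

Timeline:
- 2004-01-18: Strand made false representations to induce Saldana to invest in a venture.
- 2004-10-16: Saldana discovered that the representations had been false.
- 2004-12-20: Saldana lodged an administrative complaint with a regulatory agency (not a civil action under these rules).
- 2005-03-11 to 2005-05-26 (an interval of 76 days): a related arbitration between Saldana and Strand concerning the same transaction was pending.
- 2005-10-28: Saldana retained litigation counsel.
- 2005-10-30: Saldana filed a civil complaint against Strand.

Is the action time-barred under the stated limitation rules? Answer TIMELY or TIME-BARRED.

TIMELY

The claim did not accrue until Saldana discovered the injury on 2004-10-16; the 2004-01-18 act date does not start the clock under the stated rule.
Adding the 1 year base period to 2004-10-16 gives a deadline of 2005-10-16, before any tolling.
The pending related arbitration from 2005-03-11 to 2005-05-26 tolled the period for 76 days, extending the deadline to 2005-12-31.
None of the other events listed affects the running of the period under the stated rules.
Saldana filed on 2005-10-30, before the 2005-12-31 deadline, so the action is timely.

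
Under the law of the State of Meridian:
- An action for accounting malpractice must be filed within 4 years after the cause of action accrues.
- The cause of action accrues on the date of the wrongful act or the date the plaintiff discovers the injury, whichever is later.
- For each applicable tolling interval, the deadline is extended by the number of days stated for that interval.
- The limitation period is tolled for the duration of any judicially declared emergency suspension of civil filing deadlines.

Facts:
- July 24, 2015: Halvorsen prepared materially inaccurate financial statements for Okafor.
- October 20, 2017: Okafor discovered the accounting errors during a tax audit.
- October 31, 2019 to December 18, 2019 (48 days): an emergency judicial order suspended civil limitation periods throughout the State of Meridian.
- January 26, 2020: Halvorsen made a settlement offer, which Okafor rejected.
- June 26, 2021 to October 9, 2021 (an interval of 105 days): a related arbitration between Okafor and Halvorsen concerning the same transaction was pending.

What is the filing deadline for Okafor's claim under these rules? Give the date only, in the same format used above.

The claim accrued on October 20, 2017 — the later of the July 24, 2015 act and the October 20, 2017 discovery.
4 years from October 20, 2017 is October 20, 2021.
The emergency suspension of filing deadlines from October 31, 2019 to December 18, 2019 tolled the period for 48 days, extending the deadline to December 7, 2021.
The pending related arbitration from June 26, 2021 to October 9, 2021 does not toll the period, because no stated rule makes a pending arbitration a tolling event.
Nothing else in the chronology tolls or restarts the period.

December 7, 2021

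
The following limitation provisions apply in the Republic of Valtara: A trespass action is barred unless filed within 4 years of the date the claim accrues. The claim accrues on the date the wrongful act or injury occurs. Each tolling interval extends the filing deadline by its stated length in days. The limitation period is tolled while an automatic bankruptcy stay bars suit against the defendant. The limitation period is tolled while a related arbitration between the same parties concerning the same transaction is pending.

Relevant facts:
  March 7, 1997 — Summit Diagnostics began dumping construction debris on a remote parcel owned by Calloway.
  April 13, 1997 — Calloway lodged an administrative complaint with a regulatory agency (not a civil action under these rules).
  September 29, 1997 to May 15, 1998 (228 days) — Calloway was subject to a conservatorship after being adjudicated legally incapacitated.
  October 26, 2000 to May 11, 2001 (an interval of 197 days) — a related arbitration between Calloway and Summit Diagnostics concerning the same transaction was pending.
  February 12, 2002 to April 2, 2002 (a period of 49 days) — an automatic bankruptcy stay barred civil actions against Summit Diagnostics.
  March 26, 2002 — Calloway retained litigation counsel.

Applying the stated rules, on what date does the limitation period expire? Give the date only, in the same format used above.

The claim accrued on March 7, 1997, when the wrongful act occurred.
Adding the 4 years base period to March 7, 1997 gives a deadline of March 7, 2001, before any tolling.
Because the pending related arbitration ran from October 26, 2000 to May 11, 2001, the deadline is extended by 197 days to September 20, 2001.
The automatic bankruptcy stay from February 12, 2002 to April 2, 2002 began after the period had already run on September 20, 2001, so it has no tolling effect.
No stated provision tolls the period for the plaintiff's incapacity, so the interval from September 29, 1997 to May 15, 1998 has no effect on the deadline.
None of the other events listed affects the running of the period under the stated rules.

September 20, 2001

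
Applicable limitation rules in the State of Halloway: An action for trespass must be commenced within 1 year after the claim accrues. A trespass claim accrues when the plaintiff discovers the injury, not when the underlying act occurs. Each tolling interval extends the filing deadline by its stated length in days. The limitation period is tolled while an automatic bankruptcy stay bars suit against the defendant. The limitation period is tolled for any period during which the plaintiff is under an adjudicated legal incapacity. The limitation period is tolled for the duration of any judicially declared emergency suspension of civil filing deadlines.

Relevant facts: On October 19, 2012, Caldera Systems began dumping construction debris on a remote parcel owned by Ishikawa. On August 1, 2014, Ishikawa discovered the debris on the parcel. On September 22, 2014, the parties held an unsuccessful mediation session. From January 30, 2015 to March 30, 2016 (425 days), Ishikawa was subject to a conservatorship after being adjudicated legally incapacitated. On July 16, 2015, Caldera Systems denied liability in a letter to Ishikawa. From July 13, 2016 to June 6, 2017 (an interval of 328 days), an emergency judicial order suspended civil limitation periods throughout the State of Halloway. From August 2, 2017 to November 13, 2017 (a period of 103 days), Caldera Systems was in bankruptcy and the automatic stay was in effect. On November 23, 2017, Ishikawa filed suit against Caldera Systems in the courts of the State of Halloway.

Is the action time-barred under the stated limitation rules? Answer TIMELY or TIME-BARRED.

Under the discovery rule, the claim accrued on August 1, 2014, when Ishikawa discovered the injury — not on the October 19, 2012 date of the underlying act.
1 year from August 1, 2014 is August 1, 2015.
The period was tolled for 425 days by the plaintiff's legal incapacity (January 30, 2015 to March 30, 2016), pushing the deadline to September 29, 2016.
The period was tolled for 328 days by the emergency suspension of filing deadlines (July 13, 2016 to June 6, 2017), pushing the deadline to August 23, 2017.
The period was tolled for 103 days by the automatic bankruptcy stay (August 2, 2017 to November 13, 2017), pushing the deadline to December 4, 2017.
The other events in the timeline have no effect on the limitation period under the stated rules.
The November 23, 2017 filing precedes the December 4, 2017 deadline; the claim is timely.

TIMELY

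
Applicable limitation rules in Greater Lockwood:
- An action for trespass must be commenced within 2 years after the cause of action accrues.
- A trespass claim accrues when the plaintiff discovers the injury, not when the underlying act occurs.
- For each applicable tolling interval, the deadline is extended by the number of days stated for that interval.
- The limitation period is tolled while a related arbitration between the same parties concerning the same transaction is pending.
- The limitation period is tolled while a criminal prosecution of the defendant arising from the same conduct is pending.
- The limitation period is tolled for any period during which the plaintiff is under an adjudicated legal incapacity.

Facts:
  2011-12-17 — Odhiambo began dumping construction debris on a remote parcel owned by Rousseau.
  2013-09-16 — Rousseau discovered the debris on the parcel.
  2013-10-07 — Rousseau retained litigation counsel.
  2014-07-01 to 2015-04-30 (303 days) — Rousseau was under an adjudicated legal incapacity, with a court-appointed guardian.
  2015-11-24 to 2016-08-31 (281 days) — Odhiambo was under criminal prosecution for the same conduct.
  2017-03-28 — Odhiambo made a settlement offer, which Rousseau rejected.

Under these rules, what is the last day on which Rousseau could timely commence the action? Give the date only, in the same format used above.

Accrual is tied to discovery, so the period began on 2013-09-16 rather than on 2011-12-17 when the act occurred.
The untolled deadline — 2 years after 2013-09-16 — is 2015-09-16.
The plaintiff's legal incapacity from 2014-07-01 to 2015-04-30 tolled the period for 303 days, extending the deadline to 2016-07-15.
The pending criminal prosecution from 2015-11-24 to 2016-08-31 tolled the period for 281 days, extending the deadline to 2017-04-22.
The other events in the timeline have no effect on the limitation period under the stated rules.

2017-04-22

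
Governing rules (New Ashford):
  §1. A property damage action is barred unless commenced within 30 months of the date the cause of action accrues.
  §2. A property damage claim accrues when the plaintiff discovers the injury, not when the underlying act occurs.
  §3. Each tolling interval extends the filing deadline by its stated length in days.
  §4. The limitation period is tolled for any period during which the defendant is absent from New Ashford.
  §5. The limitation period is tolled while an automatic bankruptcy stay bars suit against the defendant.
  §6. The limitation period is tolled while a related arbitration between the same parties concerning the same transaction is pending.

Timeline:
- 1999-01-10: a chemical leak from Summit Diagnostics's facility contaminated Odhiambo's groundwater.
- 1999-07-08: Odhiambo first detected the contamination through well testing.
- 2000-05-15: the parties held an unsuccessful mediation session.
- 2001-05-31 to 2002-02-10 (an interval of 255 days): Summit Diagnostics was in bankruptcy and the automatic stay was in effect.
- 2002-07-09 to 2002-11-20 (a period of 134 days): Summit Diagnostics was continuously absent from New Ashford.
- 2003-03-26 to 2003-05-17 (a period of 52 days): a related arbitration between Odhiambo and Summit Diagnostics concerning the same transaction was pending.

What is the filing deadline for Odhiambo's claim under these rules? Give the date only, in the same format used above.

The claim did not accrue until Odhiambo discovered the injury on 1999-07-08; the 1999-01-10 act date does not start the clock under the stated rule.
The untolled deadline — 30 months after 1999-07-08 — is 2002-01-08.
The automatic bankruptcy stay from 2001-05-31 to 2002-02-10 tolled the period for 255 days, extending the deadline to 2002-09-20.
Because the defendant's absence from the jurisdiction ran from 2002-07-09 to 2002-11-20, the deadline is extended by 134 days to 2003-02-01.
By the time the pending related arbitration began on 2003-03-26, the limitation period had already expired on 2003-02-01; that interval cannot revive it.
The other events in the timeline have no effect on the limitation period under the stated rules.

2003-02-01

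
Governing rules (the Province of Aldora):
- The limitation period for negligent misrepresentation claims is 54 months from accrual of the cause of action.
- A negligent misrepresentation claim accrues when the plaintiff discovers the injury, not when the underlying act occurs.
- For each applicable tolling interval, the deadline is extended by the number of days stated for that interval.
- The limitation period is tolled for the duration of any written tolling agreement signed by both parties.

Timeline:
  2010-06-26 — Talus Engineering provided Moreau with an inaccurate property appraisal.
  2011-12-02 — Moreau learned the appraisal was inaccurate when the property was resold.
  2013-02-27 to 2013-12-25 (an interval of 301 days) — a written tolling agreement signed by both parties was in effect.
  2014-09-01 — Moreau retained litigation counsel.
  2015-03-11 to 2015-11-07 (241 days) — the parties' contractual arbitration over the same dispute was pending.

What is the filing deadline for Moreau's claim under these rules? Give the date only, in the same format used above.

The claim did not accrue until Moreau discovered the injury on 2011-12-02; the 2010-06-26 act date does not start the clock under the stated rule.
The untolled deadline — 54 months after 2011-12-02 — is 2016-06-02.
The period was tolled for 301 days by the written tolling agreement (2013-02-27 to 2013-12-25), pushing the deadline to 2017-03-30.
Although a pending arbitration ran from 2015-03-11 to 2015-11-07, the stated rules do not make that a tolling event, so it is disregarded.
None of the other events listed affects the running of the period under the stated rules.

2017-03-30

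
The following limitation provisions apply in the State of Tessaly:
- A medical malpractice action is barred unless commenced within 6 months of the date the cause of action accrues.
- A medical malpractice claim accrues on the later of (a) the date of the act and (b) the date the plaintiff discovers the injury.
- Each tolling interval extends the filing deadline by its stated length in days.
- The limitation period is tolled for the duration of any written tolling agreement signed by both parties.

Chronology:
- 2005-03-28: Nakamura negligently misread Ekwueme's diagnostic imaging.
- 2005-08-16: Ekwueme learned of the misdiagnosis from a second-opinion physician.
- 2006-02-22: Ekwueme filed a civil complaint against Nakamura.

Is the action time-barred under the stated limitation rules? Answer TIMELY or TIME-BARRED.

TIME-BARRED

Taking the later of the act (2005-03-28) and discovery (2005-08-16), the claim accrued on 2005-08-16.
Adding the 6 months base period to 2005-08-16 gives a deadline of 2006-02-16, before any tolling.
Ekwueme filed on 2006-02-22, after the 2006-02-16 deadline, so the action is time-barred.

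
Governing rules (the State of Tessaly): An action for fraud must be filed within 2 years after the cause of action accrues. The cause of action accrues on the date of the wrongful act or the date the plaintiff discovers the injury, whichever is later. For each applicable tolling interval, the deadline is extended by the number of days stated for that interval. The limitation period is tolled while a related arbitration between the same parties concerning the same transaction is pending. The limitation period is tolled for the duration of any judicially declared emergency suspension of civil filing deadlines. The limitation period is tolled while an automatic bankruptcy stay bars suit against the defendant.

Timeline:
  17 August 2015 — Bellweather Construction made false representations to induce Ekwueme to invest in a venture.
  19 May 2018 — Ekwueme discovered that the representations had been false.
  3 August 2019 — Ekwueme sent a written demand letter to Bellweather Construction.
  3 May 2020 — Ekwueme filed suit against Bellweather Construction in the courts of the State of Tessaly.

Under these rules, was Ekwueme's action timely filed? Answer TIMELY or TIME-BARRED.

Because discovery on 19 May 2018 post-dates the 17 August 2015 act, accrual under the later-of rule falls on 19 May 2018.
Adding the 2 years base period to 19 May 2018 gives a deadline of 19 May 2020, before any tolling.
None of the other events listed affects the running of the period under the stated rules.
The 3 May 2020 filing precedes the 19 May 2020 deadline; the claim is timely.

TIMELY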